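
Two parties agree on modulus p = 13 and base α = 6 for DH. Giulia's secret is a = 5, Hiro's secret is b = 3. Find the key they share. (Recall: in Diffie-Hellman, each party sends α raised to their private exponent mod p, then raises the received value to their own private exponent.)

8

Giulia sends A = α^a mod p = 6^5 mod 13.
6^1 ≡ 6 (mod 13)
6^2 = (6^1)^2 ≡ 6^2 = 36 ≡ 10 (mod 13)
6^4 = (6^2)^2 ≡ 10^2 = 100 ≡ 9 (mod 13)
6^5 = 6^4 · 6^1 ≡ 9 · 6 ≡ 2 (mod 13).
So A = 2. Hiro then computes K = A^b mod p = 2^3 mod 13.
2^1 ≡ 2 (mod 13)
2^2 = (2^1)^2 ≡ 2^2 = 4 ≡ 4 (mod 13)
2^3 = 2^2 · 2^1 ≡ 4 · 2 ≡ 8 (mod 13).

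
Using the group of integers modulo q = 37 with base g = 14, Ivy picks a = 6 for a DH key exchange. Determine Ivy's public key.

36

Public value = 14^6 mod 37.
14^1 ≡ 14 (mod 37)
14^2 = (14^1)^2 ≡ 14^2 = 196 ≡ 11 (mod 37)
14^4 = (14^2)^2 ≡ 11^2 = 121 ≡ 10 (mod 37)
14^6 = 14^4 · 14^2 ≡ 10 · 11 ≡ 36 (mod 37).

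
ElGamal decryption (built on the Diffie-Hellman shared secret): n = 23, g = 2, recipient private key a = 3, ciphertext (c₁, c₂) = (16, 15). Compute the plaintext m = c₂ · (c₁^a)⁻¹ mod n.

19

Shared mask s = c₁^a mod n = 16^3 mod 23.
16^1 ≡ 16 (mod 23)
16^2 = (16^1)^2 ≡ 16^2 = 256 ≡ 3 (mod 23)
16^3 = 16^2 · 16^1 ≡ 3 · 16 ≡ 2 (mod 23).
So s = 2; s⁻¹ ≡ 12 (mod 23).
m = c₂ · s⁻¹ mod 23 = 15 · 12 mod 23 = 19.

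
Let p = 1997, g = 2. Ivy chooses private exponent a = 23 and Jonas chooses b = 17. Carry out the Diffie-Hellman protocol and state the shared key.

731

Ivy sends A = g^a mod p = 2^23 mod 1997.
2^1 ≡ 2 (mod 1997)
2^2 = (2^1)^2 ≡ 2^2 = 4 ≡ 4 (mod 1997)
2^4 = (2^2)^2 ≡ 4^2 = 16 ≡ 16 (mod 1997)
2^8 = (2^4)^2 ≡ 16^2 = 256 ≡ 256 (mod 1997)
2^16 = (2^8)^2 ≡ 256^2 = 65536 ≡ 1632 (mod 1997)
2^23 = 2^16 · 2^4 · 2^2 · 2^1 ≡ 1632 · 16 · 4 · 2 ≡ 1208 (mod 1997).
So A = 1208. Jonas then computes K = A^b mod p = 1208^17 mod 1997.
1208^1 ≡ 1208 (mod 1997)
1208^2 = (1208^1)^2 ≡ 1208^2 = 1459264 ≡ 1454 (mod 1997)
1208^4 = (1208^2)^2 ≡ 1454^2 = 2114116 ≡ 1290 (mod 1997)
1208^8 = (1208^4)^2 ≡ 1290^2 = 1664100 ≡ 599 (mod 1997)
1208^16 = (1208^8)^2 ≡ 599^2 = 358801 ≡ 1338 (mod 1997)
1208^17 = 1208^16 · 1208^1 ≡ 1338 · 1208 ≡ 731 (mod 1997).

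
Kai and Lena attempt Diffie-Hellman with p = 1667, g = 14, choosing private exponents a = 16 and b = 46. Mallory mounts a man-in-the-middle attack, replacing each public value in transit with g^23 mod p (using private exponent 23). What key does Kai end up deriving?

829

Kai receives Mallory's public value M = 14^23 mod 1667 instead of the honest one.
14^1 ≡ 14 (mod 1667)
14^2 = (14^1)^2 ≡ 14^2 = 196 ≡ 196 (mod 1667)
14^4 = (14^2)^2 ≡ 196^2 = 38416 ≡ 75 (mod 1667)
14^8 = (14^4)^2 ≡ 75^2 = 5625 ≡ 624 (mod 1667)
14^16 = (14^8)^2 ≡ 624^2 = 389376 ≡ 965 (mod 1667)
14^23 = 14^16 · 14^4 · 14^2 · 14^1 ≡ 965 · 75 · 196 · 14 ≡ 622 (mod 1667).
So M = 622. Kai computes K = M^16 mod 1667.
622^1 ≡ 622 (mod 1667)
622^2 = (622^1)^2 ≡ 622^2 = 386884 ≡ 140 (mod 1667)
622^4 = (622^2)^2 ≡ 140^2 = 19600 ≡ 1263 (mod 1667)
622^8 = (622^4)^2 ≡ 1263^2 = 1595169 ≡ 1517 (mod 1667)
622^16 = (622^8)^2 ≡ 1517^2 = 2301289 ≡ 829 (mod 1667)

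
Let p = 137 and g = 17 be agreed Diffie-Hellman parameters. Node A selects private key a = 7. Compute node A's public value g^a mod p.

109

Public value = 17^7 mod 137.
17^1 ≡ 17 (mod 137)
17^2 = (17^1)^2 ≡ 17^2 = 289 ≡ 15 (mod 137)
17^4 = (17^2)^2 ≡ 15^2 = 225 ≡ 88 (mod 137)
17^7 = 17^4 · 17^2 · 17^1 ≡ 88 · 15 · 17 ≡ 109 (mod 137).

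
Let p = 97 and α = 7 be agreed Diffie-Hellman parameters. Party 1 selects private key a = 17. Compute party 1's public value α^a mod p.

58

Public value = 7^17 mod 97.
7^1 ≡ 7 (mod 97)
7^2 = (7^1)^2 ≡ 7^2 = 49 ≡ 49 (mod 97)
7^4 = (7^2)^2 ≡ 49^2 = 2401 ≡ 73 (mod 97)
7^8 = (7^4)^2 ≡ 73^2 = 5329 ≡ 91 (mod 97)
7^16 = (7^8)^2 ≡ 91^2 = 8281 ≡ 36 (mod 97)
7^17 = 7^16 · 7^1 ≡ 36 · 7 ≡ 58 (mod 97).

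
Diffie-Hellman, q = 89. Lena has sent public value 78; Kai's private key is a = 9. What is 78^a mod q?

64

Shared key K = 78^9 mod 89.
78^1 ≡ 78 (mod 89)
78^2 = (78^1)^2 ≡ 78^2 = 6084 ≡ 32 (mod 89)
78^4 = (78^2)^2 ≡ 32^2 = 1024 ≡ 45 (mod 89)
78^8 = (78^4)^2 ≡ 45^2 = 2025 ≡ 67 (mod 89)
78^9 = 78^8 · 78^1 ≡ 67 · 78 ≡ 64 (mod 89).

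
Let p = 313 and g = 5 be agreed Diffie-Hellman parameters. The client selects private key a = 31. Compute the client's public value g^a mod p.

Public value = 5^31 mod 313.
5^1 ≡ 5 (mod 313)
5^2 = (5^1)^2 ≡ 5^2 = 25 ≡ 25 (mod 313)
5^4 = (5^2)^2 ≡ 25^2 = 625 ≡ 312 (mod 313)
5^8 = (5^4)^2 ≡ 312^2 = 97344 ≡ 1 (mod 313)
5^16 = (5^8)^2 ≡ 1^2 = 1 ≡ 1 (mod 313)
5^31 = 5^16 · 5^8 · 5^4 · 5^2 · 5^1 ≡ 1 · 1 · 312 · 25 · 5 ≡ 188 (mod 313).

188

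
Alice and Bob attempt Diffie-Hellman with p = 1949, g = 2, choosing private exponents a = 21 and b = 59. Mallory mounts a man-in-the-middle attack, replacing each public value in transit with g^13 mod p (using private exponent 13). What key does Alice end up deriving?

1739

Alice receives Mallory's public value M = 2^13 mod 1949 instead of the honest one.
2^1 ≡ 2 (mod 1949)
2^2 = (2^1)^2 ≡ 2^2 = 4 ≡ 4 (mod 1949)
2^4 = (2^2)^2 ≡ 4^2 = 16 ≡ 16 (mod 1949)
2^8 = (2^4)^2 ≡ 16^2 = 256 ≡ 256 (mod 1949)
2^13 = 2^8 · 2^4 · 2^1 ≡ 256 · 16 · 2 ≡ 396 (mod 1949).
So M = 396. Alice computes K = M^21 mod 1949.
396^1 ≡ 396 (mod 1949)
396^2 = (396^1)^2 ≡ 396^2 = 156816 ≡ 896 (mod 1949)
396^4 = (396^2)^2 ≡ 896^2 = 802816 ≡ 1777 (mod 1949)
396^8 = (396^4)^2 ≡ 1777^2 = 3157729 ≡ 349 (mod 1949)
396^16 = (396^8)^2 ≡ 349^2 = 121801 ≡ 963 (mod 1949)
396^21 = 396^16 · 396^4 · 396^1 ≡ 963 · 1777 · 396 ≡ 1739 (mod 1949).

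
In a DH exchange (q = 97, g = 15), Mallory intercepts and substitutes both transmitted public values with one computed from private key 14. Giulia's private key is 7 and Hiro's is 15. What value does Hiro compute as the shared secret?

Hiro receives Mallory's public value M = 15^14 mod 97 instead of the honest one.
15^1 ≡ 15 (mod 97)
15^2 = (15^1)^2 ≡ 15^2 = 225 ≡ 31 (mod 97)
15^4 = (15^2)^2 ≡ 31^2 = 961 ≡ 88 (mod 97)
15^8 = (15^4)^2 ≡ 88^2 = 7744 ≡ 81 (mod 97)
15^14 = 15^8 · 15^4 · 15^2 ≡ 81 · 88 · 31 ≡ 2 (mod 97).
So M = 2. Hiro computes K = M^15 mod 97.
2^1 ≡ 2 (mod 97)
2^2 = (2^1)^2 ≡ 2^2 = 4 ≡ 4 (mod 97)
2^4 = (2^2)^2 ≡ 4^2 = 16 ≡ 16 (mod 97)
2^8 = (2^4)^2 ≡ 16^2 = 256 ≡ 62 (mod 97)
2^15 = 2^8 · 2^4 · 2^2 · 2^1 ≡ 62 · 16 · 4 · 2 ≡ 79 (mod 97).

79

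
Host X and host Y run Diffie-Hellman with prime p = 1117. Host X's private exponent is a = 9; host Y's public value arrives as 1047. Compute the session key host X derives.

251

Shared key K = 1047^9 mod 1117.
1047^1 ≡ 1047 (mod 1117)
1047^2 = (1047^1)^2 ≡ 1047^2 = 1096209 ≡ 432 (mod 1117)
1047^4 = (1047^2)^2 ≡ 432^2 = 186624 ≡ 85 (mod 1117)
1047^8 = (1047^4)^2 ≡ 85^2 = 7225 ≡ 523 (mod 1117)
1047^9 = 1047^8 · 1047^1 ≡ 523 · 1047 ≡ 251 (mod 1117).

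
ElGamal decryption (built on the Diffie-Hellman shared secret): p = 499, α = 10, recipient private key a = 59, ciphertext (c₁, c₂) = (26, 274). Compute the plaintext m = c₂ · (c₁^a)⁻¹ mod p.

286

Shared mask s = c₁^a mod p = 26^59 mod 499.
26^1 ≡ 26 (mod 499)
26^2 = (26^1)^2 ≡ 26^2 = 676 ≡ 177 (mod 499)
26^4 = (26^2)^2 ≡ 177^2 = 31329 ≡ 391 (mod 499)
26^8 = (26^4)^2 ≡ 391^2 = 152881 ≡ 187 (mod 499)
26^16 = (26^8)^2 ≡ 187^2 = 34969 ≡ 39 (mod 499)
26^32 = (26^16)^2 ≡ 39^2 = 1521 ≡ 24 (mod 499)
26^59 = 26^32 · 26^16 · 26^8 · 26^2 · 26^1 ≡ 24 · 39 · 187 · 177 · 26 ≡ 486 (mod 499).
So s = 486; s⁻¹ ≡ 307 (mod 499).
m = c₂ · s⁻¹ mod 499 = 274 · 307 mod 499 = 286.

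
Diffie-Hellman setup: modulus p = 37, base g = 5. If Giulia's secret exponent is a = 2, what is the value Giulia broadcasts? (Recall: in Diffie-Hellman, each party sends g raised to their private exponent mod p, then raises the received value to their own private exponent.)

Public value = 5^2 mod 37.
5^1 ≡ 5 (mod 37)
5^2 = (5^1)^2 ≡ 5^2 = 25 ≡ 25 (mod 37)

25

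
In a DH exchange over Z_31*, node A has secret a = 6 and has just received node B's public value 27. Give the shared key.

4

Shared key K = 27^6 mod 31.
27^1 ≡ 27 (mod 31)
27^2 = (27^1)^2 ≡ 27^2 = 729 ≡ 16 (mod 31)
27^4 = (27^2)^2 ≡ 16^2 = 256 ≡ 8 (mod 31)
27^6 = 27^4 · 27^2 ≡ 8 · 16 ≡ 4 (mod 31).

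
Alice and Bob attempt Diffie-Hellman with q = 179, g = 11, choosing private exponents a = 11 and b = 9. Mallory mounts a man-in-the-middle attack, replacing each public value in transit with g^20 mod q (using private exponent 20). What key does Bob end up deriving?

Bob receives Mallory's public value M = 11^20 mod 179 instead of the honest one.
11^1 ≡ 11 (mod 179)
11^2 = (11^1)^2 ≡ 11^2 = 121 ≡ 121 (mod 179)
11^4 = (11^2)^2 ≡ 121^2 = 14641 ≡ 142 (mod 179)
11^8 = (11^4)^2 ≡ 142^2 = 20164 ≡ 116 (mod 179)
11^16 = (11^8)^2 ≡ 116^2 = 13456 ≡ 31 (mod 179)
11^20 = 11^16 · 11^4 ≡ 31 · 142 ≡ 106 (mod 179).
So M = 106. Bob computes K = M^9 mod 179.
106^1 ≡ 106 (mod 179)
106^2 = (106^1)^2 ≡ 106^2 = 11236 ≡ 138 (mod 179)
106^4 = (106^2)^2 ≡ 138^2 = 19044 ≡ 70 (mod 179)
106^8 = (106^4)^2 ≡ 70^2 = 4900 ≡ 67 (mod 179)
106^9 = 106^8 · 106^1 ≡ 67 · 106 ≡ 121 (mod 179).

121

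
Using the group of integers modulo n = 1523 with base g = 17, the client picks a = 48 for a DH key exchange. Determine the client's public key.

501

Public value = 17^48 (mod 1523).
17^1 ≡ 17 (mod 1523)
17^2 = (17^1)^2 ≡ 17^2 = 289 ≡ 289 (mod 1523)
17^4 = (17^2)^2 ≡ 289^2 = 83521 ≡ 1279 (mod 1523)
17^8 = (17^4)^2 ≡ 1279^2 = 1635841 ≡ 139 (mod 1523)
17^16 = (17^8)^2 ≡ 139^2 = 19321 ≡ 1045 (mod 1523)
17^32 = (17^16)^2 ≡ 1045^2 = 1092025 ≡ 34 (mod 1523)
17^48 = 17^32 · 17^16 ≡ 34 · 1045 ≡ 501 (mod 1523).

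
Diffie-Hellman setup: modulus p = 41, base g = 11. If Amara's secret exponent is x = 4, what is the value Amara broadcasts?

Public value = 11^{4} \pmod{41}.
11^1 ≡ 11 (mod 41)
11^2 = (11^1)^2 ≡ 11^2 = 121 ≡ 39 (mod 41)
11^4 = (11^2)^2 ≡ 39^2 = 1521 ≡ 4 (mod 41)

4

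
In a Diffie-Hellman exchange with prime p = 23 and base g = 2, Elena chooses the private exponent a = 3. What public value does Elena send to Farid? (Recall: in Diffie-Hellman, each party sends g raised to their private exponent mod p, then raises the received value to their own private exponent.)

Public value = 2^3 mod 23.
2^1 ≡ 2 (mod 23)
2^2 = (2^1)^2 ≡ 2^2 = 4 ≡ 4 (mod 23)
2^3 = 2^2 · 2^1 ≡ 4 · 2 ≡ 8 (mod 23).

8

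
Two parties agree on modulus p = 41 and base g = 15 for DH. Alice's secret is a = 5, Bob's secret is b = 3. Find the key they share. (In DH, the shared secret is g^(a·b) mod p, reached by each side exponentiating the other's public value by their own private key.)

38

Alice sends A = g^a mod p = 15^5 mod 41.
15^1 ≡ 15 (mod 41)
15^2 = (15^1)^2 ≡ 15^2 = 225 ≡ 20 (mod 41)
15^4 = (15^2)^2 ≡ 20^2 = 400 ≡ 31 (mod 41)
15^5 = 15^4 · 15^1 ≡ 31 · 15 ≡ 14 (mod 41).
So A = 14. Bob then computes K = A^b mod p = 14^3 mod 41.
14^1 ≡ 14 (mod 41)
14^2 = (14^1)^2 ≡ 14^2 = 196 ≡ 32 (mod 41)
14^3 = 14^2 · 14^1 ≡ 32 · 14 ≡ 38 (mod 41).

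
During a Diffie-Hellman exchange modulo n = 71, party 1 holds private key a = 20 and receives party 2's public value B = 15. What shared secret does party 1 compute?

Shared key K = 15^20 mod 71.
15^1 ≡ 15 (mod 71)
15^2 = (15^1)^2 ≡ 15^2 = 225 ≡ 12 (mod 71)
15^4 = (15^2)^2 ≡ 12^2 = 144 ≡ 2 (mod 71)
15^8 = (15^4)^2 ≡ 2^2 = 4 ≡ 4 (mod 71)
15^16 = (15^8)^2 ≡ 4^2 = 16 ≡ 16 (mod 71)
15^20 = 15^16 · 15^4 ≡ 16 · 2 ≡ 32 (mod 71).

32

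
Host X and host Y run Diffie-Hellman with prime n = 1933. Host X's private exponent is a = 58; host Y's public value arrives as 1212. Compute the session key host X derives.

Shared key K = 1212^58 mod 1933.
1212^1 ≡ 1212 (mod 1933)
1212^2 = (1212^1)^2 ≡ 1212^2 = 1468944 ≡ 1797 (mod 1933)
1212^4 = (1212^2)^2 ≡ 1797^2 = 3229209 ≡ 1099 (mod 1933)
1212^8 = (1212^4)^2 ≡ 1099^2 = 1207801 ≡ 1609 (mod 1933)
1212^16 = (1212^8)^2 ≡ 1609^2 = 2588881 ≡ 594 (mod 1933)
1212^32 = (1212^16)^2 ≡ 594^2 = 352836 ≡ 1030 (mod 1933)
1212^58 = 1212^32 · 1212^16 · 1212^8 · 1212^2 ≡ 1030 · 594 · 1609 · 1797 ≡ 559 (mod 1933).

559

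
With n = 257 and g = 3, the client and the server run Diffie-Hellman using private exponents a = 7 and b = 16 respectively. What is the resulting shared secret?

The server sends B = g^b mod n = 3^16 mod 257.
3^1 ≡ 3 (mod 257)
3^2 = (3^1)^2 ≡ 3^2 = 9 ≡ 9 (mod 257)
3^4 = (3^2)^2 ≡ 9^2 = 81 ≡ 81 (mod 257)
3^8 = (3^4)^2 ≡ 81^2 = 6561 ≡ 136 (mod 257)
3^16 = (3^8)^2 ≡ 136^2 = 18496 ≡ 249 (mod 257)
So B = 249. The client then computes K = B^a mod n = 249^7 mod 257.
249^1 ≡ 249 (mod 257)
249^2 = (249^1)^2 ≡ 249^2 = 62001 ≡ 64 (mod 257)
249^4 = (249^2)^2 ≡ 64^2 = 4096 ≡ 241 (mod 257)
249^7 = 249^4 · 249^2 · 249^1 ≡ 241 · 64 · 249 ≡ 225 (mod 257).

225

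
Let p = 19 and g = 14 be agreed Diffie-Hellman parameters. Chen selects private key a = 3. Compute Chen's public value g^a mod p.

8

Public value = 14^3 mod 19.
14^1 ≡ 14 (mod 19)
14^2 = (14^1)^2 ≡ 14^2 = 196 ≡ 6 (mod 19)
14^3 = 14^2 · 14^1 ≡ 6 · 14 ≡ 8 (mod 19).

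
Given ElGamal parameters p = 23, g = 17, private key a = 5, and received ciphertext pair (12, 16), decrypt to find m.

Shared mask s = c₁^a mod p = 12^5 mod 23.
12^1 ≡ 12 (mod 23)
12^2 = (12^1)^2 ≡ 12^2 = 144 ≡ 6 (mod 23)
12^4 = (12^2)^2 ≡ 6^2 = 36 ≡ 13 (mod 23)
12^5 = 12^4 · 12^1 ≡ 13 · 12 ≡ 18 (mod 23).
So s = 18; s⁻¹ ≡ 9 (mod 23).
m = c₂ · s⁻¹ mod 23 = 16 · 9 mod 23 = 6.

6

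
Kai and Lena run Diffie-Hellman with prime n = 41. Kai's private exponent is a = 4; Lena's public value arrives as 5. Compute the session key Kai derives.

10

Shared key K = 5^4 mod 41.
5^1 ≡ 5 (mod 41)
5^2 = (5^1)^2 ≡ 5^2 = 25 ≡ 25 (mod 41)
5^4 = (5^2)^2 ≡ 25^2 = 625 ≡ 10 (mod 41)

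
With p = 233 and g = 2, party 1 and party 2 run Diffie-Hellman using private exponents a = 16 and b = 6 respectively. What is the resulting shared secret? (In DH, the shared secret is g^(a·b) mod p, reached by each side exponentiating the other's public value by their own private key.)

46

Party 1 sends A = g^a mod p = 2^16 mod 233.
2^1 ≡ 2 (mod 233)
2^2 = (2^1)^2 ≡ 2^2 = 4 ≡ 4 (mod 233)
2^4 = (2^2)^2 ≡ 4^2 = 16 ≡ 16 (mod 233)
2^8 = (2^4)^2 ≡ 16^2 = 256 ≡ 23 (mod 233)
2^16 = (2^8)^2 ≡ 23^2 = 529 ≡ 63 (mod 233)
So A = 63. Party 2 then computes K = A^b mod p = 63^6 mod 233.
63^1 ≡ 63 (mod 233)
63^2 = (63^1)^2 ≡ 63^2 = 3969 ≡ 8 (mod 233)
63^4 = (63^2)^2 ≡ 8^2 = 64 ≡ 64 (mod 233)
63^6 = 63^4 · 63^2 ≡ 64 · 8 ≡ 46 (mod 233).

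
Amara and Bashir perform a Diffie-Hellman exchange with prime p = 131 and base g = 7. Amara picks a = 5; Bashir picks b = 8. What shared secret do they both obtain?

Amara sends A = g^a mod p = 7^5 mod 131.
7^1 ≡ 7 (mod 131)
7^2 = (7^1)^2 ≡ 7^2 = 49 ≡ 49 (mod 131)
7^4 = (7^2)^2 ≡ 49^2 = 2401 ≡ 43 (mod 131)
7^5 = 7^4 · 7^1 ≡ 43 · 7 ≡ 39 (mod 131).
So A = 39. Bashir then computes K = A^b mod p = 39^8 mod 131.
39^1 ≡ 39 (mod 131)
39^2 = (39^1)^2 ≡ 39^2 = 1521 ≡ 80 (mod 131)
39^4 = (39^2)^2 ≡ 80^2 = 6400 ≡ 112 (mod 131)
39^8 = (39^4)^2 ≡ 112^2 = 12544 ≡ 99 (mod 131)

99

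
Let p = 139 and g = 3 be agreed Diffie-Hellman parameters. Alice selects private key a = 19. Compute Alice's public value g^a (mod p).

40

Public value = 3^19 (mod 139).
3^1 ≡ 3 (mod 139)
3^2 = (3^1)^2 ≡ 3^2 = 9 ≡ 9 (mod 139)
3^4 = (3^2)^2 ≡ 9^2 = 81 ≡ 81 (mod 139)
3^8 = (3^4)^2 ≡ 81^2 = 6561 ≡ 28 (mod 139)
3^16 = (3^8)^2 ≡ 28^2 = 784 ≡ 89 (mod 139)
3^19 = 3^16 · 3^2 · 3^1 ≡ 89 · 9 · 3 ≡ 40 (mod 139).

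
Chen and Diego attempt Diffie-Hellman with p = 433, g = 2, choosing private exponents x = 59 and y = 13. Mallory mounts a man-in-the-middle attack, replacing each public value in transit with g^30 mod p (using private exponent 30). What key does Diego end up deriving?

Diego receives Mallory's public value M = 2^30 mod 433 instead of the honest one.
2^1 ≡ 2 (mod 433)
2^2 = (2^1)^2 ≡ 2^2 = 4 ≡ 4 (mod 433)
2^4 = (2^2)^2 ≡ 4^2 = 16 ≡ 16 (mod 433)
2^8 = (2^4)^2 ≡ 16^2 = 256 ≡ 256 (mod 433)
2^16 = (2^8)^2 ≡ 256^2 = 65536 ≡ 153 (mod 433)
2^30 = 2^16 · 2^8 · 2^4 · 2^2 ≡ 153 · 256 · 16 · 4 ≡ 115 (mod 433).
So M = 115. Diego computes K = M^13 mod 433.
115^1 ≡ 115 (mod 433)
115^2 = (115^1)^2 ≡ 115^2 = 13225 ≡ 235 (mod 433)
115^4 = (115^2)^2 ≡ 235^2 = 55225 ≡ 234 (mod 433)
115^8 = (115^4)^2 ≡ 234^2 = 54756 ≡ 198 (mod 433)
115^13 = 115^8 · 115^4 · 115^1 ≡ 198 · 234 · 115 ≡ 115 (mod 433).

115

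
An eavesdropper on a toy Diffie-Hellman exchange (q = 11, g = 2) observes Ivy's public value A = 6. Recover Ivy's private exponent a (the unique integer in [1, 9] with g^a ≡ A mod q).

9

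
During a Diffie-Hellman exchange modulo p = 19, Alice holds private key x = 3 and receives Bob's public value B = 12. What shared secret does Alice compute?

Shared key K = 12^3 mod 19.
12^1 ≡ 12 (mod 19)
12^2 = (12^1)^2 ≡ 12^2 = 144 ≡ 11 (mod 19)
12^3 = 12^2 · 12^1 ≡ 11 · 12 ≡ 18 (mod 19).

18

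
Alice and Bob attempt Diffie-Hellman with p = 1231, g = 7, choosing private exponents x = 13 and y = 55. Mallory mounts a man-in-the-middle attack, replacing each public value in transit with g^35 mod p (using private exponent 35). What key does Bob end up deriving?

1192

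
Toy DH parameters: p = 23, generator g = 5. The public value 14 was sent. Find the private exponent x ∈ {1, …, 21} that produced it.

Try successive powers of 5 modulo 23:
5^1 ≡ 5
5^2 ≡ 2
5^3 ≡ 10
5^4 ≡ 4
5^5 ≡ 20
5^6 ≡ 8
5^7 ≡ 17
5^8 ≡ 16
5^9 ≡ 11
5^10 ≡ 9
5^11 ≡ 22
5^12 ≡ 18
5^13 ≡ 21
5^14 ≡ 13
5^15 ≡ 19
5^16 ≡ 3
5^17 ≡ 15
5^18 ≡ 6
5^19 ≡ 7
5^20 ≡ 12
5^21 ≡ 14
Found: x = 21.

21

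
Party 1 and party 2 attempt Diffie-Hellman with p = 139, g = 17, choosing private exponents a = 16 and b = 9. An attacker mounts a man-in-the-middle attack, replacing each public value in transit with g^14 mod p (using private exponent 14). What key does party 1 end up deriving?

29

Party 1 receives an attacker's public value M = 17^14 mod 139 instead of the honest one.
17^1 ≡ 17 (mod 139)
17^2 = (17^1)^2 ≡ 17^2 = 289 ≡ 11 (mod 139)
17^4 = (17^2)^2 ≡ 11^2 = 121 ≡ 121 (mod 139)
17^8 = (17^4)^2 ≡ 121^2 = 14641 ≡ 46 (mod 139)
17^14 = 17^8 · 17^4 · 17^2 ≡ 46 · 121 · 11 ≡ 66 (mod 139).
So M = 66. Party 1 computes K = M^16 mod 139.
66^1 ≡ 66 (mod 139)
66^2 = (66^1)^2 ≡ 66^2 = 4356 ≡ 47 (mod 139)
66^4 = (66^2)^2 ≡ 47^2 = 2209 ≡ 124 (mod 139)
66^8 = (66^4)^2 ≡ 124^2 = 15376 ≡ 86 (mod 139)
66^16 = (66^8)^2 ≡ 86^2 = 7396 ≡ 29 (mod 139)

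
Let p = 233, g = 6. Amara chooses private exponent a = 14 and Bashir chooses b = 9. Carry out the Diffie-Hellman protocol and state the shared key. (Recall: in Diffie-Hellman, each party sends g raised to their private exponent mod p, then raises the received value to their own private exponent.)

120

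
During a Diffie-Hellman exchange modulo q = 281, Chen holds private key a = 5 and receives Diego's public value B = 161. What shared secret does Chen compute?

234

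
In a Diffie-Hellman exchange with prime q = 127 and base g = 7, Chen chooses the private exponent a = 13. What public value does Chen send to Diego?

96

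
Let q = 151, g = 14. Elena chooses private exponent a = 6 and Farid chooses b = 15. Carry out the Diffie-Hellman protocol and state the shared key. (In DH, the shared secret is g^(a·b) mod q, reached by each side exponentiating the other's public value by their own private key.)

59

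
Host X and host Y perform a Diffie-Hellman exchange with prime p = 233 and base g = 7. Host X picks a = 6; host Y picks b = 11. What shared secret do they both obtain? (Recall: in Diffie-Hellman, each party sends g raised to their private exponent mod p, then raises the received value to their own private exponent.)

Host Y sends B = g^b mod p = 7^11 mod 233.
7^1 ≡ 7 (mod 233)
7^2 = (7^1)^2 ≡ 7^2 = 49 ≡ 49 (mod 233)
7^4 = (7^2)^2 ≡ 49^2 = 2401 ≡ 71 (mod 233)
7^8 = (7^4)^2 ≡ 71^2 = 5041 ≡ 148 (mod 233)
7^11 = 7^8 · 7^2 · 7^1 ≡ 148 · 49 · 7 ≡ 203 (mod 233).
So B = 203. Host X then computes K = B^a mod p = 203^6 mod 233.
203^1 ≡ 203 (mod 233)
203^2 = (203^1)^2 ≡ 203^2 = 41209 ≡ 201 (mod 233)
203^4 = (203^2)^2 ≡ 201^2 = 40401 ≡ 92 (mod 233)
203^6 = 203^4 · 203^2 ≡ 92 · 201 ≡ 85 (mod 233).

85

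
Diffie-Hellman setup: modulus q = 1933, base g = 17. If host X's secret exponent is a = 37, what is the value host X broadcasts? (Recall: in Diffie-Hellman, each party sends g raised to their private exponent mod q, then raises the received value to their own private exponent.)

Public value = 17^37 mod 1933.
17^1 ≡ 17 (mod 1933)
17^2 = (17^1)^2 ≡ 17^2 = 289 ≡ 289 (mod 1933)
17^4 = (17^2)^2 ≡ 289^2 = 83521 ≡ 402 (mod 1933)
17^8 = (17^4)^2 ≡ 402^2 = 161604 ≡ 1165 (mod 1933)
17^16 = (17^8)^2 ≡ 1165^2 = 1357225 ≡ 259 (mod 1933)
17^32 = (17^16)^2 ≡ 259^2 = 67081 ≡ 1359 (mod 1933)
17^37 = 17^32 · 17^4 · 17^1 ≡ 1359 · 402 · 17 ≡ 1274 (mod 1933).

1274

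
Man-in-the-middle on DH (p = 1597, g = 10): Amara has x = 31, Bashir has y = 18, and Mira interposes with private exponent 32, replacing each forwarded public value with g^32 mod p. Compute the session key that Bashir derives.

Bashir receives Mira's public value M = 10^32 mod 1597 instead of the honest one.
10^1 ≡ 10 (mod 1597)
10^2 = (10^1)^2 ≡ 10^2 = 100 ≡ 100 (mod 1597)
10^4 = (10^2)^2 ≡ 100^2 = 10000 ≡ 418 (mod 1597)
10^8 = (10^4)^2 ≡ 418^2 = 174724 ≡ 651 (mod 1597)
10^16 = (10^8)^2 ≡ 651^2 = 423801 ≡ 596 (mod 1597)
10^32 = (10^16)^2 ≡ 596^2 = 355216 ≡ 682 (mod 1597)
So M = 682. Bashir computes K = M^18 mod 1597.
682^1 ≡ 682 (mod 1597)
682^2 = (682^1)^2 ≡ 682^2 = 465124 ≡ 397 (mod 1597)
682^4 = (682^2)^2 ≡ 397^2 = 157609 ≡ 1103 (mod 1597)
682^8 = (682^4)^2 ≡ 1103^2 = 1216609 ≡ 1292 (mod 1597)
682^16 = (682^8)^2 ≡ 1292^2 = 1669264 ≡ 399 (mod 1597)
682^18 = 682^16 · 682^2 ≡ 399 · 397 ≡ 300 (mod 1597).

300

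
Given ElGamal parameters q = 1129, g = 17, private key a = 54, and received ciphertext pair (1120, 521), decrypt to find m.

Shared mask s = c₁^a mod q = 1120^54 mod 1129.
1120^1 ≡ 1120 (mod 1129)
1120^2 = (1120^1)^2 ≡ 1120^2 = 1254400 ≡ 81 (mod 1129)
1120^4 = (1120^2)^2 ≡ 81^2 = 6561 ≡ 916 (mod 1129)
1120^8 = (1120^4)^2 ≡ 916^2 = 839056 ≡ 209 (mod 1129)
1120^16 = (1120^8)^2 ≡ 209^2 = 43681 ≡ 779 (mod 1129)
1120^32 = (1120^16)^2 ≡ 779^2 = 606841 ≡ 568 (mod 1129)
1120^54 = 1120^32 · 1120^16 · 1120^4 · 1120^2 ≡ 568 · 779 · 916 · 81 ≡ 45 (mod 1129).
So s = 45; s⁻¹ ≡ 276 (mod 1129).
m = c₂ · s⁻¹ mod 1129 = 521 · 276 mod 1129 = 413.

413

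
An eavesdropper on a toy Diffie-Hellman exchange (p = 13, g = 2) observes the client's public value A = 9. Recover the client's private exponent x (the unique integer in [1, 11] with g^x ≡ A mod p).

8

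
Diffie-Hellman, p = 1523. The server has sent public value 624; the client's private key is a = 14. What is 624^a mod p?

767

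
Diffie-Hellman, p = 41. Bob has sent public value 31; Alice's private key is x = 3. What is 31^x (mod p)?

25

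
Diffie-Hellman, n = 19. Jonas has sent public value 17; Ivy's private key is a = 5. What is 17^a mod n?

Shared key K = 17^5 mod 19.
17^1 ≡ 17 (mod 19)
17^2 = (17^1)^2 ≡ 17^2 = 289 ≡ 4 (mod 19)
17^4 = (17^2)^2 ≡ 4^2 = 16 ≡ 16 (mod 19)
17^5 = 17^4 · 17^1 ≡ 16 · 17 ≡ 6 (mod 19).

6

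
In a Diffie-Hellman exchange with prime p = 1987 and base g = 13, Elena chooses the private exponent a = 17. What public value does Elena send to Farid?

56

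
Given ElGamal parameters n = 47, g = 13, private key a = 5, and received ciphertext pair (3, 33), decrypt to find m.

10

Shared mask s = c₁^a mod n = 3^5 mod 47.
3^1 ≡ 3 (mod 47)
3^2 = (3^1)^2 ≡ 3^2 = 9 ≡ 9 (mod 47)
3^4 = (3^2)^2 ≡ 9^2 = 81 ≡ 34 (mod 47)
3^5 = 3^4 · 3^1 ≡ 34 · 3 ≡ 8 (mod 47).
So s = 8; s⁻¹ ≡ 6 (mod 47).
m = c₂ · s⁻¹ mod 47 = 33 · 6 mod 47 = 10.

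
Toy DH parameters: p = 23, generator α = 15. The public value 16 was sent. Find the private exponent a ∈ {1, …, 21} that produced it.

16

Try successive powers of 15 modulo 23:
15^1 ≡ 15
15^2 ≡ 18
15^3 ≡ 17
15^4 ≡ 2
15^5 ≡ 7
15^6 ≡ 13
15^7 ≡ 11
15^8 ≡ 4
15^9 ≡ 14
15^10 ≡ 3
15^11 ≡ 22
15^12 ≡ 8
15^13 ≡ 5
15^14 ≡ 6
15^15 ≡ 21
15^16 ≡ 16
Found: a = 16.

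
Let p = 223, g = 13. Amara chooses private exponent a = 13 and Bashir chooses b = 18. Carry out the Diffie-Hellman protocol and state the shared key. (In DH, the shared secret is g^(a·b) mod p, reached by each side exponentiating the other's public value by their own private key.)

7

Bashir sends B = g^b mod p = 13^18 mod 223.
13^1 ≡ 13 (mod 223)
13^2 = (13^1)^2 ≡ 13^2 = 169 ≡ 169 (mod 223)
13^4 = (13^2)^2 ≡ 169^2 = 28561 ≡ 17 (mod 223)
13^8 = (13^4)^2 ≡ 17^2 = 289 ≡ 66 (mod 223)
13^16 = (13^8)^2 ≡ 66^2 = 4356 ≡ 119 (mod 223)
13^18 = 13^16 · 13^2 ≡ 119 · 169 ≡ 41 (mod 223).
So B = 41. Amara then computes K = B^a mod p = 41^13 mod 223.
41^1 ≡ 41 (mod 223)
41^2 = (41^1)^2 ≡ 41^2 = 1681 ≡ 120 (mod 223)
41^4 = (41^2)^2 ≡ 120^2 = 14400 ≡ 128 (mod 223)
41^8 = (41^4)^2 ≡ 128^2 = 16384 ≡ 105 (mod 223)
41^13 = 41^8 · 41^4 · 41^1 ≡ 105 · 128 · 41 ≡ 7 (mod 223).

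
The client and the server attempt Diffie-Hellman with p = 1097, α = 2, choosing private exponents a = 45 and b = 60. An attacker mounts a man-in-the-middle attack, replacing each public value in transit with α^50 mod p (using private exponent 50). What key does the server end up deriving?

309

The server receives an attacker's public value M = 2^50 mod 1097 instead of the honest one.
2^1 ≡ 2 (mod 1097)
2^2 = (2^1)^2 ≡ 2^2 = 4 ≡ 4 (mod 1097)
2^4 = (2^2)^2 ≡ 4^2 = 16 ≡ 16 (mod 1097)
2^8 = (2^4)^2 ≡ 16^2 = 256 ≡ 256 (mod 1097)
2^16 = (2^8)^2 ≡ 256^2 = 65536 ≡ 813 (mod 1097)
2^32 = (2^16)^2 ≡ 813^2 = 660969 ≡ 575 (mod 1097)
2^50 = 2^32 · 2^16 · 2^2 ≡ 575 · 813 · 4 ≡ 612 (mod 1097).
So M = 612. The server computes K = M^60 mod 1097.
612^1 ≡ 612 (mod 1097)
612^2 = (612^1)^2 ≡ 612^2 = 374544 ≡ 467 (mod 1097)
612^4 = (612^2)^2 ≡ 467^2 = 218089 ≡ 883 (mod 1097)
612^8 = (612^4)^2 ≡ 883^2 = 779689 ≡ 819 (mod 1097)
612^16 = (612^8)^2 ≡ 819^2 = 670761 ≡ 494 (mod 1097)
612^32 = (612^16)^2 ≡ 494^2 = 244036 ≡ 502 (mod 1097)
612^60 = 612^32 · 612^16 · 612^8 · 612^4 ≡ 502 · 494 · 819 · 883 ≡ 309 (mod 1097).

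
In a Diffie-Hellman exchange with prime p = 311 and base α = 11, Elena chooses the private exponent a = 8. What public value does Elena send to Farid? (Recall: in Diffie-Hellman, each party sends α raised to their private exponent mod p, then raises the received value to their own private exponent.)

Public value = 11^8 mod 311.
11^1 ≡ 11 (mod 311)
11^2 = (11^1)^2 ≡ 11^2 = 121 ≡ 121 (mod 311)
11^4 = (11^2)^2 ≡ 121^2 = 14641 ≡ 24 (mod 311)
11^8 = (11^4)^2 ≡ 24^2 = 576 ≡ 265 (mod 311)

265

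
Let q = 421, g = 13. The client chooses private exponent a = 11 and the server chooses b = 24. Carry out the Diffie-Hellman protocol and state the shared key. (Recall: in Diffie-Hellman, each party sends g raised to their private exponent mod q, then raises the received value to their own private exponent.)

The server sends B = g^b mod q = 13^24 mod 421.
13^1 ≡ 13 (mod 421)
13^2 = (13^1)^2 ≡ 13^2 = 169 ≡ 169 (mod 421)
13^4 = (13^2)^2 ≡ 169^2 = 28561 ≡ 354 (mod 421)
13^8 = (13^4)^2 ≡ 354^2 = 125316 ≡ 279 (mod 421)
13^16 = (13^8)^2 ≡ 279^2 = 77841 ≡ 377 (mod 421)
13^24 = 13^16 · 13^8 ≡ 377 · 279 ≡ 354 (mod 421).
So B = 354. The client then computes K = B^a mod q = 354^11 mod 421.
354^1 ≡ 354 (mod 421)
354^2 = (354^1)^2 ≡ 354^2 = 125316 ≡ 279 (mod 421)
354^4 = (354^2)^2 ≡ 279^2 = 77841 ≡ 377 (mod 421)
354^8 = (354^4)^2 ≡ 377^2 = 142129 ≡ 252 (mod 421)
354^11 = 354^8 · 354^2 · 354^1 ≡ 252 · 279 · 354 ≡ 354 (mod 421).

354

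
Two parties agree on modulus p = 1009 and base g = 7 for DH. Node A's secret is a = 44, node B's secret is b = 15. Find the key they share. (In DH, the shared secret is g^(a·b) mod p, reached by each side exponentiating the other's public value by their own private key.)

824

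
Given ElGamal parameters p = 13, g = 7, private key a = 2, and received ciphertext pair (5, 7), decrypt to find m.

Shared mask s = c₁^a mod p = 5^2 mod 13.
5^1 ≡ 5 (mod 13)
5^2 = (5^1)^2 ≡ 5^2 = 25 ≡ 12 (mod 13)
So s = 12; s⁻¹ ≡ 12 (mod 13).
m = c₂ · s⁻¹ mod 13 = 7 · 12 mod 13 = 6.

6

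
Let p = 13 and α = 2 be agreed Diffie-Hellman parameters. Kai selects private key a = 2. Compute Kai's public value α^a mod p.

Public value = 2^2 mod 13.
2^1 ≡ 2 (mod 13)
2^2 = (2^1)^2 ≡ 2^2 = 4 ≡ 4 (mod 13)

4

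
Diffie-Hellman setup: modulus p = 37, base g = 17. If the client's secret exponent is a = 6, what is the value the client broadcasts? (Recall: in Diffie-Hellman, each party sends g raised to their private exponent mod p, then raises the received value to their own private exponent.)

Public value = 17^6 mod 37.
17^1 ≡ 17 (mod 37)
17^2 = (17^1)^2 ≡ 17^2 = 289 ≡ 30 (mod 37)
17^4 = (17^2)^2 ≡ 30^2 = 900 ≡ 12 (mod 37)
17^6 = 17^4 · 17^2 ≡ 12 · 30 ≡ 27 (mod 37).

27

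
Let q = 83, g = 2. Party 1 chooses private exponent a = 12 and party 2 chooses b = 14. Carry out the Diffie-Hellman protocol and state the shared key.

16

Party 1 sends A = g^a mod q = 2^12 mod 83.
2^1 ≡ 2 (mod 83)
2^2 = (2^1)^2 ≡ 2^2 = 4 ≡ 4 (mod 83)
2^4 = (2^2)^2 ≡ 4^2 = 16 ≡ 16 (mod 83)
2^8 = (2^4)^2 ≡ 16^2 = 256 ≡ 7 (mod 83)
2^12 = 2^8 · 2^4 ≡ 7 · 16 ≡ 29 (mod 83).
So A = 29. Party 2 then computes K = A^b mod q = 29^14 mod 83.
29^1 ≡ 29 (mod 83)
29^2 = (29^1)^2 ≡ 29^2 = 841 ≡ 11 (mod 83)
29^4 = (29^2)^2 ≡ 11^2 = 121 ≡ 38 (mod 83)
29^8 = (29^4)^2 ≡ 38^2 = 1444 ≡ 33 (mod 83)
29^14 = 29^8 · 29^4 · 29^2 ≡ 33 · 38 · 11 ≡ 16 (mod 83).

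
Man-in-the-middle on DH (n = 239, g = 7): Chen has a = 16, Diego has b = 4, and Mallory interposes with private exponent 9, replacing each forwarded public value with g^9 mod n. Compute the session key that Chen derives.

66

Chen receives Mallory's public value M = 7^9 mod 239 instead of the honest one.
7^1 ≡ 7 (mod 239)
7^2 = (7^1)^2 ≡ 7^2 = 49 ≡ 49 (mod 239)
7^4 = (7^2)^2 ≡ 49^2 = 2401 ≡ 11 (mod 239)
7^8 = (7^4)^2 ≡ 11^2 = 121 ≡ 121 (mod 239)
7^9 = 7^8 · 7^1 ≡ 121 · 7 ≡ 130 (mod 239).
So M = 130. Chen computes K = M^16 mod 239.
130^1 ≡ 130 (mod 239)
130^2 = (130^1)^2 ≡ 130^2 = 16900 ≡ 170 (mod 239)
130^4 = (130^2)^2 ≡ 170^2 = 28900 ≡ 220 (mod 239)
130^8 = (130^4)^2 ≡ 220^2 = 48400 ≡ 122 (mod 239)
130^16 = (130^8)^2 ≡ 122^2 = 14884 ≡ 66 (mod 239)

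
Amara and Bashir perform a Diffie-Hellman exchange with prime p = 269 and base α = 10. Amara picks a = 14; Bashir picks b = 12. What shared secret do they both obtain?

Amara sends A = α^a mod p = 10^14 mod 269.
10^1 ≡ 10 (mod 269)
10^2 = (10^1)^2 ≡ 10^2 = 100 ≡ 100 (mod 269)
10^4 = (10^2)^2 ≡ 100^2 = 10000 ≡ 47 (mod 269)
10^8 = (10^4)^2 ≡ 47^2 = 2209 ≡ 57 (mod 269)
10^14 = 10^8 · 10^4 · 10^2 ≡ 57 · 47 · 100 ≡ 245 (mod 269).
So A = 245. Bashir then computes K = A^b mod p = 245^12 mod 269.
245^1 ≡ 245 (mod 269)
245^2 = (245^1)^2 ≡ 245^2 = 60025 ≡ 38 (mod 269)
245^4 = (245^2)^2 ≡ 38^2 = 1444 ≡ 99 (mod 269)
245^8 = (245^4)^2 ≡ 99^2 = 9801 ≡ 117 (mod 269)
245^12 = 245^8 · 245^4 ≡ 117 · 99 ≡ 16 (mod 269).

16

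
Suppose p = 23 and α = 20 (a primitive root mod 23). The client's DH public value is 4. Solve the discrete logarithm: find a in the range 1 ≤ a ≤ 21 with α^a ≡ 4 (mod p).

14

Try successive powers of 20 modulo 23:
20^1 ≡ 20
20^2 ≡ 9
20^3 ≡ 19
20^4 ≡ 12
20^5 ≡ 10
20^6 ≡ 16
20^7 ≡ 21
20^8 ≡ 6
20^9 ≡ 5
20^10 ≡ 8
20^11 ≡ 22
20^12 ≡ 3
20^13 ≡ 14
20^14 ≡ 4
Found: a = 14.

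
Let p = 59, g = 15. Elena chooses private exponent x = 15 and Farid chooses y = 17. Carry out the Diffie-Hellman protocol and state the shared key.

25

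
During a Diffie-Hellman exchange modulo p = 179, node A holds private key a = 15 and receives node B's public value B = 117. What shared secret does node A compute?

141

Shared key K = 117^15 mod 179.
117^1 ≡ 117 (mod 179)
117^2 = (117^1)^2 ≡ 117^2 = 13689 ≡ 85 (mod 179)
117^4 = (117^2)^2 ≡ 85^2 = 7225 ≡ 65 (mod 179)
117^8 = (117^4)^2 ≡ 65^2 = 4225 ≡ 108 (mod 179)
117^15 = 117^8 · 117^4 · 117^2 · 117^1 ≡ 108 · 65 · 85 · 117 ≡ 141 (mod 179).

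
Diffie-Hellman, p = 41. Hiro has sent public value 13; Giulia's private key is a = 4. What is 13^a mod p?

Shared key K = 13^4 mod 41.
13^1 ≡ 13 (mod 41)
13^2 = (13^1)^2 ≡ 13^2 = 169 ≡ 5 (mod 41)
13^4 = (13^2)^2 ≡ 5^2 = 25 ≡ 25 (mod 41)

25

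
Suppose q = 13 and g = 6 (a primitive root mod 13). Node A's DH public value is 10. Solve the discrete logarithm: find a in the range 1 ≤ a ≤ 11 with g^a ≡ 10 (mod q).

2

Try successive powers of 6 modulo 13:
6^1 ≡ 6
6^2 ≡ 10
Found: a = 2.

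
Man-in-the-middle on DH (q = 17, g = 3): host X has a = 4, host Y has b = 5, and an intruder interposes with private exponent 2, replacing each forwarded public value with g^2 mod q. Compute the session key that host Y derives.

Host Y receives an intruder's public value M = 3^2 mod 17 instead of the honest one.
3^1 ≡ 3 (mod 17)
3^2 = (3^1)^2 ≡ 3^2 = 9 ≡ 9 (mod 17)
So M = 9. Host Y computes K = M^5 mod 17.
9^1 ≡ 9 (mod 17)
9^2 = (9^1)^2 ≡ 9^2 = 81 ≡ 13 (mod 17)
9^4 = (9^2)^2 ≡ 13^2 = 169 ≡ 16 (mod 17)
9^5 = 9^4 · 9^1 ≡ 16 · 9 ≡ 8 (mod 17).

8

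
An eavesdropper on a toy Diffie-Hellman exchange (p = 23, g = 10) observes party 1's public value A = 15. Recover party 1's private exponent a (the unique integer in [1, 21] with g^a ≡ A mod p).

13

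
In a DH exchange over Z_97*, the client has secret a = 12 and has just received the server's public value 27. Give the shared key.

22

Shared key K = 27^12 mod 97.
27^1 ≡ 27 (mod 97)
27^2 = (27^1)^2 ≡ 27^2 = 729 ≡ 50 (mod 97)
27^4 = (27^2)^2 ≡ 50^2 = 2500 ≡ 75 (mod 97)
27^8 = (27^4)^2 ≡ 75^2 = 5625 ≡ 96 (mod 97)
27^12 = 27^8 · 27^4 ≡ 96 · 75 ≡ 22 (mod 97).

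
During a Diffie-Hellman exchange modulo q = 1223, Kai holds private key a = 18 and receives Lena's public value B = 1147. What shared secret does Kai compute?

116

Shared key K = 1147^18 mod 1223.
1147^1 ≡ 1147 (mod 1223)
1147^2 = (1147^1)^2 ≡ 1147^2 = 1315609 ≡ 884 (mod 1223)
1147^4 = (1147^2)^2 ≡ 884^2 = 781456 ≡ 1182 (mod 1223)
1147^8 = (1147^4)^2 ≡ 1182^2 = 1397124 ≡ 458 (mod 1223)
1147^16 = (1147^8)^2 ≡ 458^2 = 209764 ≡ 631 (mod 1223)
1147^18 = 1147^16 · 1147^2 ≡ 631 · 884 ≡ 116 (mod 1223).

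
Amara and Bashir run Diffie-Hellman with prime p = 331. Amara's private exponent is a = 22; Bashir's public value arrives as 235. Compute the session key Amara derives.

124

Shared key K = 235^22 mod 331.
235^1 ≡ 235 (mod 331)
235^2 = (235^1)^2 ≡ 235^2 = 55225 ≡ 279 (mod 331)
235^4 = (235^2)^2 ≡ 279^2 = 77841 ≡ 56 (mod 331)
235^8 = (235^4)^2 ≡ 56^2 = 3136 ≡ 157 (mod 331)
235^16 = (235^8)^2 ≡ 157^2 = 24649 ≡ 155 (mod 331)
235^22 = 235^16 · 235^4 · 235^2 ≡ 155 · 56 · 279 ≡ 124 (mod 331).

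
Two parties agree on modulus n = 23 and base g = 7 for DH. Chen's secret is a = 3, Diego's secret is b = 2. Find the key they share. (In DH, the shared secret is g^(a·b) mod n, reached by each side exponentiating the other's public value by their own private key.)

Chen sends A = g^a mod n = 7^3 mod 23.
7^1 ≡ 7 (mod 23)
7^2 = (7^1)^2 ≡ 7^2 = 49 ≡ 3 (mod 23)
7^3 = 7^2 · 7^1 ≡ 3 · 7 ≡ 21 (mod 23).
So A = 21. Diego then computes K = A^b mod n = 21^2 mod 23.
21^1 ≡ 21 (mod 23)
21^2 = (21^1)^2 ≡ 21^2 = 441 ≡ 4 (mod 23)

4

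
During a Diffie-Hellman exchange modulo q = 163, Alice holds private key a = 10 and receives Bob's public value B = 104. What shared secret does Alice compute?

Shared key K = 104^10 mod 163.
104^1 ≡ 104 (mod 163)
104^2 = (104^1)^2 ≡ 104^2 = 10816 ≡ 58 (mod 163)
104^4 = (104^2)^2 ≡ 58^2 = 3364 ≡ 104 (mod 163)
104^8 = (104^4)^2 ≡ 104^2 = 10816 ≡ 58 (mod 163)
104^10 = 104^8 · 104^2 ≡ 58 · 58 ≡ 104 (mod 163).

104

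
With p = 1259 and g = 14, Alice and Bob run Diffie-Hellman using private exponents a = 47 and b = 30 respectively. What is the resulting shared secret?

178

Alice sends A = g^a mod p = 14^47 mod 1259.
14^1 ≡ 14 (mod 1259)
14^2 = (14^1)^2 ≡ 14^2 = 196 ≡ 196 (mod 1259)
14^4 = (14^2)^2 ≡ 196^2 = 38416 ≡ 646 (mod 1259)
14^8 = (14^4)^2 ≡ 646^2 = 417316 ≡ 587 (mod 1259)
14^16 = (14^8)^2 ≡ 587^2 = 344569 ≡ 862 (mod 1259)
14^32 = (14^16)^2 ≡ 862^2 = 743044 ≡ 234 (mod 1259)
14^47 = 14^32 · 14^8 · 14^4 · 14^2 · 14^1 ≡ 234 · 587 · 646 · 196 · 14 ≡ 199 (mod 1259).
So A = 199. Bob then computes K = A^b mod p = 199^30 mod 1259.
199^1 ≡ 199 (mod 1259)
199^2 = (199^1)^2 ≡ 199^2 = 39601 ≡ 572 (mod 1259)
199^4 = (199^2)^2 ≡ 572^2 = 327184 ≡ 1103 (mod 1259)
199^8 = (199^4)^2 ≡ 1103^2 = 1216609 ≡ 415 (mod 1259)
199^16 = (199^8)^2 ≡ 415^2 = 172225 ≡ 1001 (mod 1259)
199^30 = 199^16 · 199^8 · 199^4 · 199^2 ≡ 1001 · 415 · 1103 · 572 ≡ 178 (mod 1259).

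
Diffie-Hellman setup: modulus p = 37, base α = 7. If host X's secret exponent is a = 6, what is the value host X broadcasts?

Public value = 7^6 mod 37.
7^1 ≡ 7 (mod 37)
7^2 = (7^1)^2 ≡ 7^2 = 49 ≡ 12 (mod 37)
7^4 = (7^2)^2 ≡ 12^2 = 144 ≡ 33 (mod 37)
7^6 = 7^4 · 7^2 ≡ 33 · 12 ≡ 26 (mod 37).

26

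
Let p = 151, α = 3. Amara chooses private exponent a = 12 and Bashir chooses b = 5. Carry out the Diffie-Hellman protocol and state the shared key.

Amara sends A = α^a mod p = 3^12 mod 151.
3^1 ≡ 3 (mod 151)
3^2 = (3^1)^2 ≡ 3^2 = 9 ≡ 9 (mod 151)
3^4 = (3^2)^2 ≡ 9^2 = 81 ≡ 81 (mod 151)
3^8 = (3^4)^2 ≡ 81^2 = 6561 ≡ 68 (mod 151)
3^12 = 3^8 · 3^4 ≡ 68 · 81 ≡ 72 (mod 151).
So A = 72. Bashir then computes K = A^b mod p = 72^5 mod 151.
72^1 ≡ 72 (mod 151)
72^2 = (72^1)^2 ≡ 72^2 = 5184 ≡ 50 (mod 151)
72^4 = (72^2)^2 ≡ 50^2 = 2500 ≡ 84 (mod 151)
72^5 = 72^4 · 72^1 ≡ 84 · 72 ≡ 8 (mod 151).

8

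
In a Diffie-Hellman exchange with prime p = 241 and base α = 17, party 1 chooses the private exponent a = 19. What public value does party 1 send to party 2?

138

Public value = 17^{19} \pmod{241}.
17^1 ≡ 17 (mod 241)
17^2 = (17^1)^2 ≡ 17^2 = 289 ≡ 48 (mod 241)
17^4 = (17^2)^2 ≡ 48^2 = 2304 ≡ 135 (mod 241)
17^8 = (17^4)^2 ≡ 135^2 = 18225 ≡ 150 (mod 241)
17^16 = (17^8)^2 ≡ 150^2 = 22500 ≡ 87 (mod 241)
17^19 = 17^16 · 17^2 · 17^1 ≡ 87 · 48 · 17 ≡ 138 (mod 241).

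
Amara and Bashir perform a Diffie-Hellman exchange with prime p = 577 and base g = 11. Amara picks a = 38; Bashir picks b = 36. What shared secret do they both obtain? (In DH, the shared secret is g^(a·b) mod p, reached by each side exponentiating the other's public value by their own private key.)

553

Bashir sends B = g^b mod p = 11^36 mod 577.
11^1 ≡ 11 (mod 577)
11^2 = (11^1)^2 ≡ 11^2 = 121 ≡ 121 (mod 577)
11^4 = (11^2)^2 ≡ 121^2 = 14641 ≡ 216 (mod 577)
11^8 = (11^4)^2 ≡ 216^2 = 46656 ≡ 496 (mod 577)
11^16 = (11^8)^2 ≡ 496^2 = 246016 ≡ 214 (mod 577)
11^32 = (11^16)^2 ≡ 214^2 = 45796 ≡ 213 (mod 577)
11^36 = 11^32 · 11^4 ≡ 213 · 216 ≡ 425 (mod 577).
So B = 425. Amara then computes K = B^a mod p = 425^38 mod 577.
425^1 ≡ 425 (mod 577)
425^2 = (425^1)^2 ≡ 425^2 = 180625 ≡ 24 (mod 577)
425^4 = (425^2)^2 ≡ 24^2 = 576 ≡ 576 (mod 577)
425^8 = (425^4)^2 ≡ 576^2 = 331776 ≡ 1 (mod 577)
425^16 = (425^8)^2 ≡ 1^2 = 1 ≡ 1 (mod 577)
425^32 = (425^16)^2 ≡ 1^2 = 1 ≡ 1 (mod 577)
425^38 = 425^32 · 425^4 · 425^2 ≡ 1 · 576 · 24 ≡ 553 (mod 577).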